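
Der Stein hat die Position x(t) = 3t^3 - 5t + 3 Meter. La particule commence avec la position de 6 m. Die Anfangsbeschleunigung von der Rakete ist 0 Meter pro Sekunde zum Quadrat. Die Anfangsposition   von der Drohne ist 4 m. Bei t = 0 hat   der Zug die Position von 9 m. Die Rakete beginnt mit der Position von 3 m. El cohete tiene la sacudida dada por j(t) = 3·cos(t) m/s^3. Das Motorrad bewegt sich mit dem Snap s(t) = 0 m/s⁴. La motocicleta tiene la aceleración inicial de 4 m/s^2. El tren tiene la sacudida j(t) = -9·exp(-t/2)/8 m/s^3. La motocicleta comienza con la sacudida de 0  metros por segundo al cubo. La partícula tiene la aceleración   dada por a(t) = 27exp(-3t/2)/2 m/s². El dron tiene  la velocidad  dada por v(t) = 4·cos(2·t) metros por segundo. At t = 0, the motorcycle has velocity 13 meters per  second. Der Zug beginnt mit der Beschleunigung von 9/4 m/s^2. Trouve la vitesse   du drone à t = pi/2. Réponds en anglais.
We have velocity v(t) = 4·cos(2·t). Substituting t = pi/2: v(pi/2) = -4.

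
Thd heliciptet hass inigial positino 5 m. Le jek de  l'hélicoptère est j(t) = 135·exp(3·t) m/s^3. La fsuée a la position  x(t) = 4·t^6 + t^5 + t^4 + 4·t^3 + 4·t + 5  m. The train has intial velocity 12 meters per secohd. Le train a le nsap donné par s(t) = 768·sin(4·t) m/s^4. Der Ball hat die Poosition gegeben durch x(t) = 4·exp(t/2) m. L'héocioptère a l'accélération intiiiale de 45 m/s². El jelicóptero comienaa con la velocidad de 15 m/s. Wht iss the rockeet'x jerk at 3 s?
To solve this, we need to take 3 derivatives of our position equation x(t) = 4·t^6 + t^5 + t^4 + 4·t^3 + 4·t + 5. The derivative of position gives velocity: v(t) = 24·t^5 + 5·t^4 + 4·t^3 + 12·t^2 + 4. Taking d/dt of v(t), we find a(t) = 120·t^4 + 20·t^3 + 12·t^2 + 24·t. Taking d/dt of a(t), we find j(t) = 480·t^3 + 60·t^2 + 24·t + 24. From the given jerk equation j(t) = 480·t^3 + 60·t^2 + 24·t + 24, we substitute t = 3 to get j = 13596.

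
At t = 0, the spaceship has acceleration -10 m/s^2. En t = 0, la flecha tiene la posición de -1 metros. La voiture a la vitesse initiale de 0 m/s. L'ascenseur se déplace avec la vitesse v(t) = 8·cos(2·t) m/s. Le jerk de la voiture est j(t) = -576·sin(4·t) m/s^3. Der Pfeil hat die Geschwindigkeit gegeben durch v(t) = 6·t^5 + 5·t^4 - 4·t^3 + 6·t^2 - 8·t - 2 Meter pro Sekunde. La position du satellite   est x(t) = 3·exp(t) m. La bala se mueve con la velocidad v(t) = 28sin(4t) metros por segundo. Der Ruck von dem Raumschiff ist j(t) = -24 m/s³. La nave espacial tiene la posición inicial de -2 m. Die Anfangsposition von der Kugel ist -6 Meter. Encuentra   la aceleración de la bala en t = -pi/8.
Debemos derivar nuestra ecuación de la velocidad v(t) = 28·sin(4·t) 1 vez. Tomando d/dt de v(t), encontramos a(t) = 112·cos(4·t). De la ecuación de la aceleración a(t) = 112·cos(4·t), sustituimos t = -pi/8 para obtener a = 0.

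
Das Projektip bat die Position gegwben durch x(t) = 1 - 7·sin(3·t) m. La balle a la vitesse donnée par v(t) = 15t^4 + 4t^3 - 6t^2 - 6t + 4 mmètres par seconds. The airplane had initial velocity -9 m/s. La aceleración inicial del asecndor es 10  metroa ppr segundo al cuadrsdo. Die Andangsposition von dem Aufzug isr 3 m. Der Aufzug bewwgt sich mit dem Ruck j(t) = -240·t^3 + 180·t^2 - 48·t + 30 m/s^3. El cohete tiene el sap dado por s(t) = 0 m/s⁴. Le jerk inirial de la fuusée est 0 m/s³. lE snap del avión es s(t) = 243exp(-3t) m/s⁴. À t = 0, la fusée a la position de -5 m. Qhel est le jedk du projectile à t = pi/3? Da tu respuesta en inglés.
Starting from position x(t) = 1 - 7·sin(3·t), we take 3 derivatives. The derivative of position gives velocity: v(t) = -21·cos(3·t). Differentiating velocity, we get acceleration: a(t) = 63·sin(3·t). Differentiating acceleration, we get jerk: j(t) = 189·cos(3·t). We have jerk j(t) = 189·cos(3·t). Substituting t = pi/3: j(pi/3) = -189.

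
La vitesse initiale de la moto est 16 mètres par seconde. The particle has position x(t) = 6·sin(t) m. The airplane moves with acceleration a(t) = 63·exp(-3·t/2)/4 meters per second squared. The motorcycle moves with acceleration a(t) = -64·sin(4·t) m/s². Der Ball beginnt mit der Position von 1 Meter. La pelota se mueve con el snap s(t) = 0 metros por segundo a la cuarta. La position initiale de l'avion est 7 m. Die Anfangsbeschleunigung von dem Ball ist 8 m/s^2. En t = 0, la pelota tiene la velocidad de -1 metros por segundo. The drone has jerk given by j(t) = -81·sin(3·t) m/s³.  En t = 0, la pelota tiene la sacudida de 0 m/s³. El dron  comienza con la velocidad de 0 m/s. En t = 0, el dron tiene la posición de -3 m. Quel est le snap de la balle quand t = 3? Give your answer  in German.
Wir haben den Snap s(t) = 0. Durch Einsetzen von t = 3: s(3) = 0.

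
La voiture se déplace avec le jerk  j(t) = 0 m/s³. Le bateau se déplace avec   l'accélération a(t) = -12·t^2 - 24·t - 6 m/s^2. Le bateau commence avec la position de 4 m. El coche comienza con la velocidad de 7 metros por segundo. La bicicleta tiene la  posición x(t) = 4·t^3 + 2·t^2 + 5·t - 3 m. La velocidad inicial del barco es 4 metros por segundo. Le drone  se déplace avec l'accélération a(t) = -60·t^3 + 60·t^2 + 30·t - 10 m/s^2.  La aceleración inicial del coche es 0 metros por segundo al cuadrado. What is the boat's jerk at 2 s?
Starting from acceleration a(t) = -12·t^2 - 24·t - 6, we take 1 derivative. The derivative of acceleration gives jerk: j(t) = -24·t - 24. We have jerk j(t) = -24·t - 24. Substituting t = 2: j(2) = -72.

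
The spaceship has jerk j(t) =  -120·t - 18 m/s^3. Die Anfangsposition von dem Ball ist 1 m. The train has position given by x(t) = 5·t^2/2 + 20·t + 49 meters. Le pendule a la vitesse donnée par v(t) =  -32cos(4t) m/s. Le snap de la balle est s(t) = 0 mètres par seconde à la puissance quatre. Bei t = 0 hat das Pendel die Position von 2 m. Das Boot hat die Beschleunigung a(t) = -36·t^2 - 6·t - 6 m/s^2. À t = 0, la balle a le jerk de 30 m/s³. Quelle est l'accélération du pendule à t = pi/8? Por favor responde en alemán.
Wir müssen unsere Gleichung für die Geschwindigkeit v(t) = -32·cos(4·t) 1-mal ableiten. Durch Ableiten von der Geschwindigkeit erhalten wir die Beschleunigung: a(t) = 128·sin(4·t). Mit a(t) = 128·sin(4·t) und Einsetzen von t = pi/8, finden wir a = 128.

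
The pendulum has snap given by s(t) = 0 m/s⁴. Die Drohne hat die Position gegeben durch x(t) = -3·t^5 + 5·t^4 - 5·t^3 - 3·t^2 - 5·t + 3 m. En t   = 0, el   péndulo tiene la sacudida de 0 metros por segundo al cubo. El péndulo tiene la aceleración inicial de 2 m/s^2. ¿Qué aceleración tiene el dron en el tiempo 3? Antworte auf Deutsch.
Wir müssen unsere Gleichung für die Position x(t) = -3·t^5 + 5·t^4 - 5·t^3 - 3·t^2 - 5·t + 3 2-mal ableiten. Die Ableitung von der Position ergibt die Geschwindigkeit: v(t) = -15·t^4 + 20·t^3 - 15·t^2 - 6·t - 5. Mit d/dt von v(t) finden wir a(t) = -60·t^3 + 60·t^2 - 30·t - 6. Mit a(t) = -60·t^3 + 60·t^2 - 30·t - 6 und Einsetzen von t = 3, finden wir a = -1176.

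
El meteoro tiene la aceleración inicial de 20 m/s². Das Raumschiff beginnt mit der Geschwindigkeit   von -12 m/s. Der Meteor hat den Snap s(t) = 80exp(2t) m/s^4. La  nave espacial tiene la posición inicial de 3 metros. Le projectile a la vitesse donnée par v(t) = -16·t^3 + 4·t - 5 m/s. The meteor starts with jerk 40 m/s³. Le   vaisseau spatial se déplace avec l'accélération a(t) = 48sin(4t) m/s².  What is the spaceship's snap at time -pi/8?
Starting from acceleration a(t) = 48·sin(4·t), we take 2 derivatives. Differentiating acceleration, we get jerk: j(t) = 192·cos(4·t). Taking d/dt of j(t), we find s(t) = -768·sin(4·t). Using s(t) = -768·sin(4·t) and substituting t = -pi/8, we find s = 768.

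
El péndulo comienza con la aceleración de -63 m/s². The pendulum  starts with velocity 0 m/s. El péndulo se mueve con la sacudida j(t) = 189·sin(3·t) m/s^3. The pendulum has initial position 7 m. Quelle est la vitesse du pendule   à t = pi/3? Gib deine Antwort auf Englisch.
Starting from jerk j(t) = 189·sin(3·t), we take 2 integrals. Finding the antiderivative of j(t) and using a(0) = -63: a(t) = -63·cos(3·t). Finding the antiderivative of a(t) and using v(0) = 0: v(t) = -21·sin(3·t). We have velocity v(t) = -21·sin(3·t). Substituting t = pi/3: v(pi/3) = 0.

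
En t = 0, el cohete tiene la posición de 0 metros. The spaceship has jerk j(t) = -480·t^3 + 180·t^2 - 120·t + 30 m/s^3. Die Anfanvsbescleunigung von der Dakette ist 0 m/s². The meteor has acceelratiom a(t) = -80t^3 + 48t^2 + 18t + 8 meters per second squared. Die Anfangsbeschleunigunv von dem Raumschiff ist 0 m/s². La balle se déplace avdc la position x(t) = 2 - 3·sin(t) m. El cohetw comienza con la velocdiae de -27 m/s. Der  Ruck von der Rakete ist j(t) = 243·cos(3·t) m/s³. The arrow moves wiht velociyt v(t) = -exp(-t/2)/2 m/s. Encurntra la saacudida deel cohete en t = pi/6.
De la ecuación de la sacudida j(t) = 243·cos(3·t), sustituimos t = pi/6 para obtener j = 0.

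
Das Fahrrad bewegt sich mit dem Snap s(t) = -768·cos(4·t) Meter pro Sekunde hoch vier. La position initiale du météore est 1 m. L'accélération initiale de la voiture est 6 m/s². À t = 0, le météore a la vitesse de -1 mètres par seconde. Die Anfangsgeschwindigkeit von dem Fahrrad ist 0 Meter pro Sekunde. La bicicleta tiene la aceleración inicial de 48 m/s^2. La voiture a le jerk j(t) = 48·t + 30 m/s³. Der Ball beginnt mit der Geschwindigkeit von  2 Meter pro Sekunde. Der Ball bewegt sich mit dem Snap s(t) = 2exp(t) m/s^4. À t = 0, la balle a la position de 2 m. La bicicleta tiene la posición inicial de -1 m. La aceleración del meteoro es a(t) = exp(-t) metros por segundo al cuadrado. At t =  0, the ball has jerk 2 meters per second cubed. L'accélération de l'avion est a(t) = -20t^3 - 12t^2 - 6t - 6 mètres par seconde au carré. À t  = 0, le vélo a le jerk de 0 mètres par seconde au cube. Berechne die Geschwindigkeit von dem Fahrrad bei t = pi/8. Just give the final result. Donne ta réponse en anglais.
At t = pi/8, v = 12.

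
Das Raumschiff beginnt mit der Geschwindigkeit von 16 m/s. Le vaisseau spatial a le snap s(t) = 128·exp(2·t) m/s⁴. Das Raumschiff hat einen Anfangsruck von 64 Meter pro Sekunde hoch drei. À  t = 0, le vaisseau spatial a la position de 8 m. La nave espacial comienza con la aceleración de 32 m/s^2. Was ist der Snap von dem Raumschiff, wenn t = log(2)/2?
Wir haben den Snap s(t) = 128·exp(2·t). Durch Einsetzen von t = log(2)/2: s(log(2)/2) = 256.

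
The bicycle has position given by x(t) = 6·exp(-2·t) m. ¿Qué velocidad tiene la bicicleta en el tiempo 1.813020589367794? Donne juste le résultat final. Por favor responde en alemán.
Die Antwort ist -0.319456383628722.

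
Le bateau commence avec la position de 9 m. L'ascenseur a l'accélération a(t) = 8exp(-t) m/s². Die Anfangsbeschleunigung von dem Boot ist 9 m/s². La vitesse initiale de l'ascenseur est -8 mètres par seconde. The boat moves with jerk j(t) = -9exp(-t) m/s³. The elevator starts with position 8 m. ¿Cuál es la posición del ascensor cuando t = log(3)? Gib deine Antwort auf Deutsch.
Um dies zu lösen, müssen wir 2 Integrale unserer Gleichung für die Beschleunigung a(t) = 8·exp(-t) finden. Durch Integration von der Beschleunigung und Verwendung der Anfangsbedingung v(0) = -8, erhalten wir v(t) = -8·exp(-t). Das Integral von der Geschwindigkeit, mit x(0) = 8, ergibt die Position: x(t) = 8·exp(-t). Aus der Gleichung für die Position x(t) = 8·exp(-t), setzen wir t = log(3) ein und erhalten x = 8/3.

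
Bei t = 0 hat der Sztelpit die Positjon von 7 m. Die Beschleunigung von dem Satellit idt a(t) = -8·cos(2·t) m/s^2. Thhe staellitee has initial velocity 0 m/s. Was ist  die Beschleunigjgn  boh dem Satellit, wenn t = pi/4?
Aus der Gleichung für die Beschleunigung a(t) = -8·cos(2·t), setzen wir t = pi/4 ein und erhalten a = 0.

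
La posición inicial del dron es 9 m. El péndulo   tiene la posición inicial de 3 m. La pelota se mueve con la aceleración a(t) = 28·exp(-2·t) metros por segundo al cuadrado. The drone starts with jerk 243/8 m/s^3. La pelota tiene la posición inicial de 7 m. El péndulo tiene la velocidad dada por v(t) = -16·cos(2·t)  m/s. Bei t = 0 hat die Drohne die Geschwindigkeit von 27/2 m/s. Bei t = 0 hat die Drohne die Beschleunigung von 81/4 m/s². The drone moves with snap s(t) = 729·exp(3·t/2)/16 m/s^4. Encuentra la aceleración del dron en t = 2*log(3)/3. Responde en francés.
Pour résoudre ceci, nous devons prendre 2 primitives de notre équation du snap s(t) = 729·exp(3·t/2)/16. La primitive du snap est le jerk. En utilisant j(0) = 243/8, nous obtenons j(t) = 243·exp(3·t/2)/8. La primitive du jerk est l'accélération. En utilisant a(0) = 81/4, nous obtenons a(t) = 81·exp(3·t/2)/4. Nous avons l'accélération a(t) = 81·exp(3·t/2)/4. En substituant t = 2*log(3)/3: a(2*log(3)/3) = 243/4.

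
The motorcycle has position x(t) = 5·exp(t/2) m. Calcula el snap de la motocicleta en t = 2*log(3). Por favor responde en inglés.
To solve this, we need to take 4 derivatives of our position equation x(t) = 5·exp(t/2). Taking d/dt of x(t), we find v(t) = 5·exp(t/2)/2. Differentiating velocity, we get acceleration: a(t) = 5·exp(t/2)/4. Differentiating acceleration, we get jerk: j(t) = 5·exp(t/2)/8. The derivative of jerk gives snap: s(t) = 5·exp(t/2)/16. Using s(t) = 5·exp(t/2)/16 and substituting t = 2*log(3), we find s = 15/16.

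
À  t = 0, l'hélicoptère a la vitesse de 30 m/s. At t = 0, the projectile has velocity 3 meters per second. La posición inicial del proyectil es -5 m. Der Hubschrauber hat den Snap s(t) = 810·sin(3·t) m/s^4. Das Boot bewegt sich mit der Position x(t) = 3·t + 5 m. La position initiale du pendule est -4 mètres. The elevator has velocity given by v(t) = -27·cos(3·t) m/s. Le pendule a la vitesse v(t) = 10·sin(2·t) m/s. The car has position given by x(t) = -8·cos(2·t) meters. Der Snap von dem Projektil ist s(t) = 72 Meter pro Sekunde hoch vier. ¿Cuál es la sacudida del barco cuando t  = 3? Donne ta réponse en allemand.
Wir müssen unsere Gleichung für die Position x(t) = 3·t + 5 3-mal ableiten. Die Ableitung von der Position ergibt die Geschwindigkeit: v(t) = 3. Mit d/dt von v(t) finden wir a(t) = 0. Durch Ableiten von der Beschleunigung erhalten wir den Ruck: j(t) = 0. Wir haben den Ruck j(t) = 0. Durch Einsetzen von t = 3: j(3) = 0.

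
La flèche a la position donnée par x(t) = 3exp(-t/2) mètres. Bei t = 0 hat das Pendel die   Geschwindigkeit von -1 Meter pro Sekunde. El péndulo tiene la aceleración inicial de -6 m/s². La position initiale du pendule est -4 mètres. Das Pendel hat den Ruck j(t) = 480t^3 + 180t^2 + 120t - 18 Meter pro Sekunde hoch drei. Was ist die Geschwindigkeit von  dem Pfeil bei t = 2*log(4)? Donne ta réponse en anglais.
We must differentiate our position equation x(t) = 3·exp(-t/2) 1 time. Taking d/dt of x(t), we find v(t) = -3·exp(-t/2)/2. We have velocity v(t) = -3·exp(-t/2)/2. Substituting t = 2*log(4): v(2*log(4)) = -3/8.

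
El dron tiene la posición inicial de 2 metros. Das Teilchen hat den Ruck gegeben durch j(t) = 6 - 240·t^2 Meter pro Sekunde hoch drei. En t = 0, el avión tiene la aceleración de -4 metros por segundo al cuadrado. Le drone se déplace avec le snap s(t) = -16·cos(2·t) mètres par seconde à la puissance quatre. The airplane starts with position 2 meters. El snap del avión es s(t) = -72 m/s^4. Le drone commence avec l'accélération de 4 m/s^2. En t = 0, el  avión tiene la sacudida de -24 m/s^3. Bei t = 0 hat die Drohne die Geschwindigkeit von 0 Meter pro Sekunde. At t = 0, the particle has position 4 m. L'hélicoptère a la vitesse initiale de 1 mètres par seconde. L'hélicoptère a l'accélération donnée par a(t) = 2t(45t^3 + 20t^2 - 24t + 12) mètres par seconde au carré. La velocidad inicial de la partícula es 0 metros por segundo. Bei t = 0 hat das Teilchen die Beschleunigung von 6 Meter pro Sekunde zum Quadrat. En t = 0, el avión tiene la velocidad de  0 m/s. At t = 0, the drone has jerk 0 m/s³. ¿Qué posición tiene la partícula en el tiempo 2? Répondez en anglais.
To find the answer, we compute 3 integrals of j(t) = 6 - 240·t^2. The antiderivative of jerk is acceleration. Using a(0) = 6, we get a(t) = -80·t^3 + 6·t + 6. The antiderivative of acceleration is velocity. Using v(0) = 0, we get v(t) = t·(-20·t^3 + 3·t + 6). The antiderivative of velocity, with x(0) = 4, gives position: x(t) = -4·t^5 + t^3 + 3·t^2 + 4. Using x(t) = -4·t^5 + t^3 + 3·t^2 + 4 and substituting t = 2, we find x = -104.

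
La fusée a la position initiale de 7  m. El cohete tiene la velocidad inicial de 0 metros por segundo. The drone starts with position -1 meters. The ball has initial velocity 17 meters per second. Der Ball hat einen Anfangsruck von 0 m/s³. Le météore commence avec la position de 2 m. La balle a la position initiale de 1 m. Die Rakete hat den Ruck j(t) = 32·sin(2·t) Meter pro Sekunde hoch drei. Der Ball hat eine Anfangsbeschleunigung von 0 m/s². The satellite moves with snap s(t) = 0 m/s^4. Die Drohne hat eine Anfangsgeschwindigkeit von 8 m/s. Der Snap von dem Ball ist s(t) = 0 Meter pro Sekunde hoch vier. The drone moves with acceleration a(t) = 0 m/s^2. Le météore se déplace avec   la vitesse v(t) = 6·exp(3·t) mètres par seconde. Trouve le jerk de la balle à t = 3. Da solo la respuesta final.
À t = 3, j = 0.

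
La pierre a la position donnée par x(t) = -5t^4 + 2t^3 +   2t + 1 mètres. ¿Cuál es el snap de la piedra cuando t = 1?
Partiendo de la posición x(t) = -5·t^4 + 2·t^3 + 2·t + 1, tomamos 4 derivadas. Derivando la posición, obtenemos la velocidad: v(t) = -20·t^3 + 6·t^2 + 2. Tomando d/dt de v(t), encontramos a(t) = -60·t^2 + 12·t. Tomando d/dt de a(t), encontramos j(t) = 12 - 120·t. La derivada de la sacudida da el snap: s(t) = -120. De la ecuación del snap s(t) = -120, sustituimos t = 1 para obtener s = -120.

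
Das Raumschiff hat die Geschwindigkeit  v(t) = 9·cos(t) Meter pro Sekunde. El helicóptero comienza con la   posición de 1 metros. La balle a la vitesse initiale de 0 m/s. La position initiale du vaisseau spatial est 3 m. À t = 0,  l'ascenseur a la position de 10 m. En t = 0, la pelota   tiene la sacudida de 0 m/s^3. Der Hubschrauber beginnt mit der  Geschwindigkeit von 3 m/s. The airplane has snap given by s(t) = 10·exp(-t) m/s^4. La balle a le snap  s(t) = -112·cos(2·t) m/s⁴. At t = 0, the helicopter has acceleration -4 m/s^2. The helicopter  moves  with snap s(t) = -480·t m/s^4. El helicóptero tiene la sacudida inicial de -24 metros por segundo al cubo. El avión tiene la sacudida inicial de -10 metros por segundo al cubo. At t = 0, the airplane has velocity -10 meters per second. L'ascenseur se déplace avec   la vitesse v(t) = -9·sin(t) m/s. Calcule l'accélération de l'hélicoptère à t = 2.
Pour résoudre ceci, nous devons prendre 2 intégrales de notre équation du snap s(t) = -480·t. L'intégrale du snap, avec j(0) = -24, donne le jerk: j(t) = -240·t^2 - 24. La primitive du jerk, avec a(0) = -4, donne l'accélération: a(t) = -80·t^3 - 24·t - 4. Nous avons l'accélération a(t) = -80·t^3 - 24·t - 4. En substituant t = 2: a(2) = -692.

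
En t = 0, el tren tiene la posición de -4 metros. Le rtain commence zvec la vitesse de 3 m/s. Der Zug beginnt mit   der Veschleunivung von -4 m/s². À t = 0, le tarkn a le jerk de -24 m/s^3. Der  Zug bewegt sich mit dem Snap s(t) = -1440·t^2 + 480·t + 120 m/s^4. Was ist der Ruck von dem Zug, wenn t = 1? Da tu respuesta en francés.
Nous devons intégrer notre équation du snap s(t) = -1440·t^2 + 480·t + 120 1 fois. En prenant ∫s(t)dt et en appliquant j(0) = -24, nous trouvons j(t) = -480·t^3 + 240·t^2 + 120·t - 24. De l'équation du jerk j(t) = -480·t^3 + 240·t^2 + 120·t - 24, nous substituons t = 1 pour obtenir j = -144.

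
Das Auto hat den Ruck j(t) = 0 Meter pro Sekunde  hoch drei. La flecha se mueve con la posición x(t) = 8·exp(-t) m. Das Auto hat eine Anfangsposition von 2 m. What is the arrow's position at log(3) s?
We have position x(t) = 8·exp(-t). Substituting t = log(3): x(log(3)) = 8/3.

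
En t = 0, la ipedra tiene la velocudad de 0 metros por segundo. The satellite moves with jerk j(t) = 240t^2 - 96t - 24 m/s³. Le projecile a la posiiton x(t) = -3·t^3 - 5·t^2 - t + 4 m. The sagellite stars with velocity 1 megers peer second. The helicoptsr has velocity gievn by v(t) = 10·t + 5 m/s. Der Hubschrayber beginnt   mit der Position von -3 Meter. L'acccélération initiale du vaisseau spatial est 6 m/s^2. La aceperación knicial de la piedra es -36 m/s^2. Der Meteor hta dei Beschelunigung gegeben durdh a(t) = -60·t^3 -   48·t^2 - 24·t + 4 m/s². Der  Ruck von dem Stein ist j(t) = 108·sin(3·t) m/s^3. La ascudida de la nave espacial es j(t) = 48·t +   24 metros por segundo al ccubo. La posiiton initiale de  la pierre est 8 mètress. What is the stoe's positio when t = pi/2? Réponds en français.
Nous devons intégrer notre équation du jerk j(t) = 108·sin(3·t) 3 fois. L'intégrale du jerk, avec a(0) = -36, donne l'accélération: a(t) = -36·cos(3·t). La primitive de l'accélération est la vitesse. En utilisant v(0) = 0, nous obtenons v(t) = -12·sin(3·t). L'intégrale de la vitesse est la position. En utilisant x(0) = 8, nous obtenons x(t) = 4·cos(3·t) + 4. De l'équation de la position x(t) = 4·cos(3·t) + 4, nous substituons t = pi/2 pour obtenir x = 4.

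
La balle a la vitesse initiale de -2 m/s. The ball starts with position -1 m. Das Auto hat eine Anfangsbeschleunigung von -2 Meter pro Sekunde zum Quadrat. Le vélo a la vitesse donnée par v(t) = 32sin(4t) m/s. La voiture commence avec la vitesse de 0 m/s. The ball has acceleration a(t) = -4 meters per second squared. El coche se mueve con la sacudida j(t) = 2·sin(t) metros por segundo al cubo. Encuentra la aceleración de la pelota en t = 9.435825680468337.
Usando a(t) = -4 y sustituyendo t = 9.435825680468337, encontramos a = -4.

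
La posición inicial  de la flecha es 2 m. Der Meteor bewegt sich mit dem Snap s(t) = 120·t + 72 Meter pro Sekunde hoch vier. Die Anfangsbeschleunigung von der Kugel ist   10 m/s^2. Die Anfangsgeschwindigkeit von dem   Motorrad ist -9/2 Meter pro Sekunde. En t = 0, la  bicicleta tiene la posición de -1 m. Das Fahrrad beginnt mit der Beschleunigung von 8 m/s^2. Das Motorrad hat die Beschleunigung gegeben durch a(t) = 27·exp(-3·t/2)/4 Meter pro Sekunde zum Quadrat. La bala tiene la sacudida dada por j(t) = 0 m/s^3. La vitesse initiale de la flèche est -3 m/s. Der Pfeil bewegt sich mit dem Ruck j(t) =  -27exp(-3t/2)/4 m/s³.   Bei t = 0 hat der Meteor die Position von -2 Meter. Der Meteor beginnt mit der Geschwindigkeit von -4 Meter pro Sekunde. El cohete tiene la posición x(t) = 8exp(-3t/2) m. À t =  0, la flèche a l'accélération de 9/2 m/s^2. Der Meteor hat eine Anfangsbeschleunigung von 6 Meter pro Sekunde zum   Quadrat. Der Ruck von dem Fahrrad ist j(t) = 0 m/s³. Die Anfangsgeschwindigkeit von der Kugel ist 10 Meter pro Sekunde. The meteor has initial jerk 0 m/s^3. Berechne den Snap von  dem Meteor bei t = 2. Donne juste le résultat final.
Bei t = 2, s = 312.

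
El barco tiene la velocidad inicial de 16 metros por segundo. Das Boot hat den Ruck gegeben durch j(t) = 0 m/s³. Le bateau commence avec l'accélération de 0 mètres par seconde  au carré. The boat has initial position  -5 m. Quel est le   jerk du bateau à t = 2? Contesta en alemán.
Wir haben den Ruck j(t) = 0. Durch Einsetzen von t = 2: j(2) = 0.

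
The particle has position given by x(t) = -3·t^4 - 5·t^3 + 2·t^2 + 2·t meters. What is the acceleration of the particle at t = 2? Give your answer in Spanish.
Partiendo de la posición x(t) = -3·t^4 - 5·t^3 + 2·t^2 + 2·t, tomamos 2 derivadas. Tomando d/dt de x(t), encontramos v(t) = -12·t^3 - 15·t^2 + 4·t + 2. Tomando d/dt de v(t), encontramos a(t) = -36·t^2 - 30·t + 4. Tenemos la aceleración a(t) = -36·t^2 - 30·t + 4. Sustituyendo t = 2: a(2) = -200.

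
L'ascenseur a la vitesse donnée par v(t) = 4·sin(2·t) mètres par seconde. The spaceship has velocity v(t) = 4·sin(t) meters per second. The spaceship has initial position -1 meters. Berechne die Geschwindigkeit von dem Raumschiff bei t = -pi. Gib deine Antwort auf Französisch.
En utilisant v(t) = 4·sin(t) et en substituant t = -pi, nous trouvons v = 0.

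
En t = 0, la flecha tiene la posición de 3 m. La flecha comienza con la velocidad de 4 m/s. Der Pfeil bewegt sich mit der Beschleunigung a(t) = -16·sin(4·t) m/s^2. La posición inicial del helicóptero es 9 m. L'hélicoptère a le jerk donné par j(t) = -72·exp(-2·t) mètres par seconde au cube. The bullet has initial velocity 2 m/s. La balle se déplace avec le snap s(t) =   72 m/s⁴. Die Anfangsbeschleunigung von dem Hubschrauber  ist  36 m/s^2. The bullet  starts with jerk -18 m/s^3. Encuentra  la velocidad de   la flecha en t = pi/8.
Para resolver esto, necesitamos tomar 1 antiderivada de nuestra ecuación de la aceleración a(t) = -16·sin(4·t). Integrando la aceleración y usando la condición inicial v(0) = 4, obtenemos v(t) = 4·cos(4·t). Tenemos la velocidad v(t) = 4·cos(4·t). Sustituyendo t = pi/8: v(pi/8) = 0.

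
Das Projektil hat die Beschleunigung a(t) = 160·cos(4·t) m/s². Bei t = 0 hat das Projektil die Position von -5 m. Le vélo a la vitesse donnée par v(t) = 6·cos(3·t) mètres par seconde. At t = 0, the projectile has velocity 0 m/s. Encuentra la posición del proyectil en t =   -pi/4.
Debemos encontrar la integral de nuestra ecuación de la aceleración a(t) = 160·cos(4·t) 2 veces. La antiderivada de la aceleración, con v(0) = 0, da la velocidad: v(t) = 40·sin(4·t). Integrando la velocidad y usando la condición inicial x(0) = -5, obtenemos x(t) = 5 - 10·cos(4·t). Usando x(t) = 5 - 10·cos(4·t) y sustituyendo t = -pi/4, encontramos x = 15.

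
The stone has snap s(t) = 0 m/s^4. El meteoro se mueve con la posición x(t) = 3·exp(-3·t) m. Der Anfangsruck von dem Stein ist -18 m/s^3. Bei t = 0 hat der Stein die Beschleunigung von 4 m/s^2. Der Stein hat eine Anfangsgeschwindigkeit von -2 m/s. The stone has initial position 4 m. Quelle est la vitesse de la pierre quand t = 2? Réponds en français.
Nous devons trouver l'intégrale de notre équation du snap s(t) = 0 3 fois. L'intégrale du snap, avec j(0) = -18, donne le jerk: j(t) = -18. L'intégrale du jerk est l'accélération. En utilisant a(0) = 4, nous obtenons a(t) = 4 - 18·t. La primitive de l'accélération est la vitesse. En utilisant v(0) = -2, nous obtenons v(t) = -9·t^2 + 4·t - 2. En utilisant v(t) = -9·t^2 + 4·t - 2 et en substituant t = 2, nous trouvons v = -30.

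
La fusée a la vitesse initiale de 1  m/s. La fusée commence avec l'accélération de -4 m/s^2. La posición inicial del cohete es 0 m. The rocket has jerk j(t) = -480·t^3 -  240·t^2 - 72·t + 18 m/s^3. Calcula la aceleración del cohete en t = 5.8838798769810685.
Para resolver esto, necesitamos tomar 1 integral de nuestra ecuación de la sacudida j(t) = -480·t^3 - 240·t^2 - 72·t + 18. La antiderivada de la sacudida, con a(0) = -4, da la aceleración: a(t) = -120·t^4 - 80·t^3 - 36·t^2 + 18·t - 4. De la ecuación de la aceleración a(t) = -120·t^4 - 80·t^3 - 36·t^2 + 18·t - 4, sustituimos t = 5.8838798769810685 para obtener a = -161266.105706798.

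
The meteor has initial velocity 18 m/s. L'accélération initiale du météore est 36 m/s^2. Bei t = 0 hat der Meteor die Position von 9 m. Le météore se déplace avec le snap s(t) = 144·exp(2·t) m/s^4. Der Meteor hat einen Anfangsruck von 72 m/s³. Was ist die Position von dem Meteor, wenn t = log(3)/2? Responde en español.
Necesitamos integrar nuestra ecuación del snap s(t) = 144·exp(2·t) 4 veces. Tomando ∫s(t)dt y aplicando j(0) = 72, encontramos j(t) = 72·exp(2·t). La antiderivada de la sacudida es la aceleración. Usando a(0) = 36, obtenemos a(t) = 36·exp(2·t). Tomando ∫a(t)dt y aplicando v(0) = 18, encontramos v(t) = 18·exp(2·t). La integral de la velocidad, con x(0) = 9, da la posición: x(t) = 9·exp(2·t). Tenemos la posición x(t) = 9·exp(2·t). Sustituyendo t = log(3)/2: x(log(3)/2) = 27.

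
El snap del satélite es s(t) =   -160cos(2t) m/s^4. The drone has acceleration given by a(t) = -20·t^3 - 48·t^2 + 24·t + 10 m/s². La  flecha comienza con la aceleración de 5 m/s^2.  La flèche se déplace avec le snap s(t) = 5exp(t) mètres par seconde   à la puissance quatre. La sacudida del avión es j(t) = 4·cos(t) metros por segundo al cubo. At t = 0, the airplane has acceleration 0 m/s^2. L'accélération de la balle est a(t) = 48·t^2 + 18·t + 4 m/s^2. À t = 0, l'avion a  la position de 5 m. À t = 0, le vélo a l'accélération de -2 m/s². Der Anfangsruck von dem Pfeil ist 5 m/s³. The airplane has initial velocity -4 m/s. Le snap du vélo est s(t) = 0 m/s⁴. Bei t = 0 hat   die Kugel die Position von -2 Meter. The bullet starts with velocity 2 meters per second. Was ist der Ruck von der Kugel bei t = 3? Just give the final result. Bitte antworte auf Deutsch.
Bei t = 3, j = 306.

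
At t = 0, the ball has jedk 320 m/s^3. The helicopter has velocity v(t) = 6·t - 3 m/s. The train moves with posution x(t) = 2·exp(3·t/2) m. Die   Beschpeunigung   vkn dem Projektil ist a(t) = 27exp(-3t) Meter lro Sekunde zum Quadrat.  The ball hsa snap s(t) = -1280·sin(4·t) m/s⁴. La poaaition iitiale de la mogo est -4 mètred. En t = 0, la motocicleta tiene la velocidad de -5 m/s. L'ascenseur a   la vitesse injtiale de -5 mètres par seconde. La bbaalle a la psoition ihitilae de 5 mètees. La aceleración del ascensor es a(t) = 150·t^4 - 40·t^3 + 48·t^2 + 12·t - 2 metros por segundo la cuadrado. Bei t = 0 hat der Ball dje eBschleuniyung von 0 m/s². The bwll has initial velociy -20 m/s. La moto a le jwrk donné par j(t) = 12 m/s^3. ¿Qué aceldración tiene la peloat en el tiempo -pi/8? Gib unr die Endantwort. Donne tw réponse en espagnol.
La aceleración en t = -pi/8 es a = -80.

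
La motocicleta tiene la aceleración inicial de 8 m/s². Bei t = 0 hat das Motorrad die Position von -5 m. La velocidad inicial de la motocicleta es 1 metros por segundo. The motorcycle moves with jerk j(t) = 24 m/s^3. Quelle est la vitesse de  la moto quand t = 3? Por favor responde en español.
Debemos encontrar la integral de nuestra ecuación de la sacudida j(t) = 24 2 veces. La integral de la sacudida es la aceleración. Usando a(0) = 8, obtenemos a(t) = 24·t + 8. Integrando la aceleración y usando la condición inicial v(0) = 1, obtenemos v(t) = 12·t^2 + 8·t + 1. Usando v(t) = 12·t^2 + 8·t + 1 y sustituyendo t = 3, encontramos v = 133.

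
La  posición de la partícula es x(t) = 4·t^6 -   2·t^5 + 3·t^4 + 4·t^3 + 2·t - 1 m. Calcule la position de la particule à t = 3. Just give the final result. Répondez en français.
À t = 3, x = 2786.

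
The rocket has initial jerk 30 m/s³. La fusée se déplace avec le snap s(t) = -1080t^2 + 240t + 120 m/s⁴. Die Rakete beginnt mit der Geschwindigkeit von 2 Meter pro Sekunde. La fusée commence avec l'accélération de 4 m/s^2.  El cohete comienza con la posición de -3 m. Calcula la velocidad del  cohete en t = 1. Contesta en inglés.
We need to integrate our snap equation s(t) = -1080·t^2 + 240·t + 120 3 times. Integrating snap and using the initial condition j(0) = 30, we get j(t) = -360·t^3 + 120·t^2 + 120·t + 30. The antiderivative of jerk, with a(0) = 4, gives acceleration: a(t) = -90·t^4 + 40·t^3 + 60·t^2 + 30·t + 4. Taking ∫a(t)dt and applying v(0) = 2, we find v(t) = -18·t^5 + 10·t^4 + 20·t^3 + 15·t^2 + 4·t + 2. From the given velocity equation v(t) = -18·t^5 + 10·t^4 + 20·t^3 + 15·t^2 + 4·t + 2, we substitute t = 1 to get v = 33.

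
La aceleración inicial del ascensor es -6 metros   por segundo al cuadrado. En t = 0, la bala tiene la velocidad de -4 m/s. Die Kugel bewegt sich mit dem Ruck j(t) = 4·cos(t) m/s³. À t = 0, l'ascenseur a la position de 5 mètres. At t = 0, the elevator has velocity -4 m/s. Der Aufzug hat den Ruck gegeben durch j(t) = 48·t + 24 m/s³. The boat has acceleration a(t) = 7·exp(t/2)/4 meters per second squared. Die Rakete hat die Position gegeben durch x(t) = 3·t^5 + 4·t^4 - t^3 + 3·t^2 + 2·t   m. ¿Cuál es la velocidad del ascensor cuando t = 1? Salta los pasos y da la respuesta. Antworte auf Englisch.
The answer is 10.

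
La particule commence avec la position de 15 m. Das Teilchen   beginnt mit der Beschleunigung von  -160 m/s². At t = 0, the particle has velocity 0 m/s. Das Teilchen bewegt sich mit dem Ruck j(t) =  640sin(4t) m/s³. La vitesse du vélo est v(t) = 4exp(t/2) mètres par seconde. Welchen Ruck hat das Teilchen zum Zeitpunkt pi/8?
Aus der Gleichung für den Ruck j(t) = 640·sin(4·t), setzen wir t = pi/8 ein und erhalten j = 640.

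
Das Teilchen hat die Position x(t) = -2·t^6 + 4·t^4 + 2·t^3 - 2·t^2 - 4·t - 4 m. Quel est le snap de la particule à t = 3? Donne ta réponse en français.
En partant de la position x(t) = -2·t^6 + 4·t^4 + 2·t^3 - 2·t^2 - 4·t - 4, nous prenons 4 dérivées. En dérivant la position, nous obtenons la vitesse: v(t) = -12·t^5 + 16·t^3 + 6·t^2 - 4·t - 4. La dérivée de la vitesse donne l'accélération: a(t) = -60·t^4 + 48·t^2 + 12·t - 4. La dérivée de l'accélération donne le jerk: j(t) = -240·t^3 + 96·t + 12. En dérivant le jerk, nous obtenons le snap: s(t) = 96 - 720·t^2. Nous avons le snap s(t) = 96 - 720·t^2. En substituant t = 3: s(3) = -6384.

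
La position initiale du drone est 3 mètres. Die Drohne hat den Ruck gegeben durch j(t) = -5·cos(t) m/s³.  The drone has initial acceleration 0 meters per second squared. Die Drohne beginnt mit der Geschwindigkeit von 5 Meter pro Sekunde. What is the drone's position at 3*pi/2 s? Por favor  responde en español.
Para resolver esto, necesitamos tomar 3 integrales de nuestra ecuación de la sacudida j(t) = -5·cos(t). La integral de la sacudida es la aceleración. Usando a(0) = 0, obtenemos a(t) = -5·sin(t). La integral de la aceleración, con v(0) = 5, da la velocidad: v(t) = 5·cos(t). Integrando la velocidad y usando la condición inicial x(0) = 3, obtenemos x(t) = 5·sin(t) + 3. Usando x(t) = 5·sin(t) + 3 y sustituyendo t = 3*pi/2, encontramos x = -2.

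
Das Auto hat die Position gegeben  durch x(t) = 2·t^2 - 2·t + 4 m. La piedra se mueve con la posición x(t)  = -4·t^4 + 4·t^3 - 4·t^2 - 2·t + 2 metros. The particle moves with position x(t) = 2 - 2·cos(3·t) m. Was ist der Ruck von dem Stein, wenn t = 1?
Wir müssen unsere Gleichung für die Position x(t) = -4·t^4 + 4·t^3 - 4·t^2 - 2·t + 2 3-mal ableiten. Mit d/dt von x(t) finden wir v(t) = -16·t^3 + 12·t^2 - 8·t - 2. Durch Ableiten von der Geschwindigkeit erhalten wir die Beschleunigung: a(t) = -48·t^2 + 24·t - 8. Mit d/dt von a(t) finden wir j(t) = 24 - 96·t. Mit j(t) = 24 - 96·t und Einsetzen von t = 1, finden wir j = -72.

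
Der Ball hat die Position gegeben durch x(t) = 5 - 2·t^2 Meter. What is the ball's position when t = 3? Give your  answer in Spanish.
De la ecuación de la posición x(t) = 5 - 2·t^2, sustituimos t = 3 para obtener x = -13.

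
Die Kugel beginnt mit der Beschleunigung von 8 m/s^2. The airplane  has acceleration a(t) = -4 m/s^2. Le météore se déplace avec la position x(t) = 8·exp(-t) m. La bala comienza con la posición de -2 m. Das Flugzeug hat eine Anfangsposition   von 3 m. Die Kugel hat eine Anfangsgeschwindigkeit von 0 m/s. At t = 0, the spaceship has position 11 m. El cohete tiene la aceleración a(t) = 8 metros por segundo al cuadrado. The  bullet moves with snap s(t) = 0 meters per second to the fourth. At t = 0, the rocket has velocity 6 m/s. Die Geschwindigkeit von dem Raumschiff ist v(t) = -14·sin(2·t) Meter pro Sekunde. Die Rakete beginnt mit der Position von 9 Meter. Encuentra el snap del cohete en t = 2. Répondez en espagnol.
Debemos derivar nuestra ecuación de la aceleración a(t) = 8 2 veces. Tomando d/dt de a(t), encontramos j(t) = 0. Derivando la sacudida, obtenemos el snap: s(t) = 0. Tenemos el snap s(t) = 0. Sustituyendo t = 2: s(2) = 0.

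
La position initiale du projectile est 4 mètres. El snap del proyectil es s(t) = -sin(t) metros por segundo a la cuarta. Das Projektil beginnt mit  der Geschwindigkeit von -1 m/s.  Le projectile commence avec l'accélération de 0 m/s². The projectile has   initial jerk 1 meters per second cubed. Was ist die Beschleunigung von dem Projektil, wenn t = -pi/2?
Wir müssen unsere Gleichung für den Snap s(t) = -sin(t) 2-mal integrieren. Durch Integration von dem Snap und Verwendung der Anfangsbedingung j(0) = 1, erhalten wir j(t) = cos(t). Das Integral von dem Ruck, mit a(0) = 0, ergibt die Beschleunigung: a(t) = sin(t). Mit a(t) = sin(t) und Einsetzen von t = -pi/2, finden wir a = -1.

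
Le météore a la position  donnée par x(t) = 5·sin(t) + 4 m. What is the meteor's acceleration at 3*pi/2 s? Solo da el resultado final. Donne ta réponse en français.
a(3*pi/2) = 5.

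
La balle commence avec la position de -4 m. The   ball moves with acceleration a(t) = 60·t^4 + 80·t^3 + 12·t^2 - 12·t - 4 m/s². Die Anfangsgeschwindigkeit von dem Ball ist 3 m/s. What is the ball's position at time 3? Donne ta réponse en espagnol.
Para resolver esto, necesitamos tomar 2 antiderivadas de nuestra ecuación de la aceleración a(t) = 60·t^4 + 80·t^3 + 12·t^2 - 12·t - 4. La integral de la aceleración, con v(0) = 3, da la velocidad: v(t) = 12·t^5 + 20·t^4 + 4·t^3 - 6·t^2 - 4·t + 3. Tomando ∫v(t)dt y aplicando x(0) = -4, encontramos x(t) = 2·t^6 + 4·t^5 + t^4 - 2·t^3 - 2·t^2 + 3·t - 4. Usando x(t) = 2·t^6 + 4·t^5 + t^4 - 2·t^3 - 2·t^2 + 3·t - 4 y sustituyendo t = 3, encontramos x = 2444.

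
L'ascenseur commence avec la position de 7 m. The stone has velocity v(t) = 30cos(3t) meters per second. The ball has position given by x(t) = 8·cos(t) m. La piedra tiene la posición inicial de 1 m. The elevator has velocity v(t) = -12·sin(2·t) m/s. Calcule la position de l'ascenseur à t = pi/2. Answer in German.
Um dies zu lösen, müssen wir 1 Integral unserer Gleichung für die Geschwindigkeit v(t) = -12·sin(2·t) finden. Die Stammfunktion von der Geschwindigkeit ist die Position. Mit x(0) = 7 erhalten wir x(t) = 6·cos(2·t) + 1. Wir haben die Position x(t) = 6·cos(2·t) + 1. Durch Einsetzen von t = pi/2: x(pi/2) = -5.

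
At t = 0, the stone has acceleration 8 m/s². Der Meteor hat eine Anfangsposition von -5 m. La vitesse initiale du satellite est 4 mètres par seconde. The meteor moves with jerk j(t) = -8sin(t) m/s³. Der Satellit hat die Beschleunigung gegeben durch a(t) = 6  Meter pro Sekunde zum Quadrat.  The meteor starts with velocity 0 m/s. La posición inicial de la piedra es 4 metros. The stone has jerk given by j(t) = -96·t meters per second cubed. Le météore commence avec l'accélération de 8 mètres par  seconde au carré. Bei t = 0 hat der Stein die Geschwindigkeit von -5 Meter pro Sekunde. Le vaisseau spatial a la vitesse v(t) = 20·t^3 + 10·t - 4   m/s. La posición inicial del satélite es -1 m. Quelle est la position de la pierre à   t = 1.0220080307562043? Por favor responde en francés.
Nous devons trouver la primitive de notre équation du jerk j(t) = -96·t 3 fois. La primitive du jerk est l'accélération. En utilisant a(0) = 8, nous obtenons a(t) = 8 - 48·t^2. En prenant ∫a(t)dt et en appliquant v(0) = -5, nous trouvons v(t) = -16·t^3 + 8·t - 5. En intégrant la vitesse et en utilisant la condition initiale x(0) = 4, nous obtenons x(t) = -4·t^4 + 4·t^2 - 5·t + 4. De l'équation de la position x(t) = -4·t^4 + 4·t^2 - 5·t + 4, nous substituons t = 1.0220080307562043 pour obtenir x = -1.29596296121755.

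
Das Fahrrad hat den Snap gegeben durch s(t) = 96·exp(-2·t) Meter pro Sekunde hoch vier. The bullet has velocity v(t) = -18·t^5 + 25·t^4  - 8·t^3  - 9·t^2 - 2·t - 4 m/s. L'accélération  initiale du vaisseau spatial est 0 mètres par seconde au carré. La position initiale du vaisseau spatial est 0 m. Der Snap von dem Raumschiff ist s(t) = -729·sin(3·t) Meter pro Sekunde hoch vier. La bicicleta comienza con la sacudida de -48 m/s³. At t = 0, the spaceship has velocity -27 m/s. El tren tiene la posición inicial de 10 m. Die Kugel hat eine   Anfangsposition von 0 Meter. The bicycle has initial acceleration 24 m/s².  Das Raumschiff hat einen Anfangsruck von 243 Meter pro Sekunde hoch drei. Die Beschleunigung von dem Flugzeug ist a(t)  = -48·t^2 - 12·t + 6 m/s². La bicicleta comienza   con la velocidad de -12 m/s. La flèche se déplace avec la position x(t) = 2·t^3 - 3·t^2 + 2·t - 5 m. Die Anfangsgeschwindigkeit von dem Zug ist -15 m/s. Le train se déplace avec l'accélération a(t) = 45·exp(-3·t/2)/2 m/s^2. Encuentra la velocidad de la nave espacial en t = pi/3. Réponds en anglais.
Starting from snap s(t) = -729·sin(3·t), we take 3 integrals. Taking ∫s(t)dt and applying j(0) = 243, we find j(t) = 243·cos(3·t). Integrating jerk and using the initial condition a(0) = 0, we get a(t) = 81·sin(3·t). Taking ∫a(t)dt and applying v(0) = -27, we find v(t) = -27·cos(3·t). From the given velocity equation v(t) = -27·cos(3·t), we substitute t = pi/3 to get v = 27.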